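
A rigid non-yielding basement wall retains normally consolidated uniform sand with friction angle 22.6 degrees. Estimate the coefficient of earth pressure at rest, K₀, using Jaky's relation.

K₀ = 1 − sin φ' = 1 − sin 22.6° = 0.6157.

0.616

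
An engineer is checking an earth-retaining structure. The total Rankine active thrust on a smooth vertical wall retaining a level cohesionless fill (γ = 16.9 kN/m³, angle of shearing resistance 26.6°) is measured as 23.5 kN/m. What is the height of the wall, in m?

2.70 m

K_a = 0.3814. P_a = ½ K_a γ H² ⇒ H = √(2P_a/(K_a γ)).
H = √(2×23.5/(0.3814×16.9)) = 2.700 m.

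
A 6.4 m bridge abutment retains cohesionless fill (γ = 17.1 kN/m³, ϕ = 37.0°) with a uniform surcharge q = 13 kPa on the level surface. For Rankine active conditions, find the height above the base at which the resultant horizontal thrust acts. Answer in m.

K_a = 0.2486.
Triangular part P₁ = ½K_aγH² = 87.06 at H/3 = 2.133 m; rectangular part P₂ = K_a q H = 20.68 at H/2 = 3.200 m.
ȳ = (P₁·2.133 + P₂·3.200)/(P₁+P₂) = 2.338 m.

2.34 m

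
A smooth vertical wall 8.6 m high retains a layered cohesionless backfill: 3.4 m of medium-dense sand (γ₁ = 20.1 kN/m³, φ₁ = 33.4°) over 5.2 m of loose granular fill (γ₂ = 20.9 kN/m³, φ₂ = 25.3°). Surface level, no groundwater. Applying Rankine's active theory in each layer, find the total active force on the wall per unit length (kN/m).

K_a1 = tan²(45°−33.4°/2) = 0.2899; K_a2 = tan²(45°−25.3°/2) = 0.4012.
Layer 1: σ at base = K_a1 γ₁ h₁ = 19.81 kPa; P₁ = ½×19.81×3.4 = 33.68.
Layer 2: σ_v at top = γ₁h₁ = 68.34; σ_h top = K_a2×68.34 = 27.42; σ_h base = K_a2×(68.34+20.9×5.2) = 71.02.
P₂ = ½(27.42+71.02)×5.2 = 255.9. Total P_a = 33.68+255.9 = 289.6 kN/m.

290 kN/m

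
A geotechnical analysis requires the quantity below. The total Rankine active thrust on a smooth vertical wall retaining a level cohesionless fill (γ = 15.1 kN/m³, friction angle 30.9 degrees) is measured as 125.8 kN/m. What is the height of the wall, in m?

7.20 m

K_a = 0.3214. P_a = ½ K_a γ H² ⇒ H = √(2P_a/(K_a γ)).
H = √(2×125.8/(0.3214×15.1)) = 7.200 m.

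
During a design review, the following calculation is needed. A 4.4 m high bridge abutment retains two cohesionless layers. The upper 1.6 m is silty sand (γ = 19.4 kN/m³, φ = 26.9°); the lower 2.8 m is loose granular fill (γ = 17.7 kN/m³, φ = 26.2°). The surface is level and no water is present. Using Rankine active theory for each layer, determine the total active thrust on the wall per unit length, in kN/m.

K_a1 = tan²(45°−26.9°/2) = 0.3770; K_a2 = tan²(45°−26.2°/2) = 0.3874.
Layer 1: σ at base = K_a1 γ₁ h₁ = 11.70 kPa; P₁ = ½×11.70×1.6 = 9.362.
Layer 2: σ_v at top = γ₁h₁ = 31.04; σ_h top = K_a2×31.04 = 12.03; σ_h base = K_a2×(31.04+17.7×2.8) = 31.23.
P₂ = ½(12.03+31.23)×2.8 = 60.56. Total P_a = 9.362+60.56 = 69.92 kN/m.

69.9 kN/m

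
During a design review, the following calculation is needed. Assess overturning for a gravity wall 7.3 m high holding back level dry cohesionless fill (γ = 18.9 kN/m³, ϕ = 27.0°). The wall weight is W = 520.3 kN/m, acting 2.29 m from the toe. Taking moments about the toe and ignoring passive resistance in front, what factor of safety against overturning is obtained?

K_a = tan²(45° − 27.0°/2) = 0.3755.
P_a = ½K_aγH² = 0.5×0.3755×18.9×7.3² = 189.1 kN/m, acting at H/3 = 2.433 m above the base.
Overturning moment M_o = P_a × H/3 = 189.1 × 2.433 = 460.2.
Resisting moment M_r = W × 2.29 = 520.3 × 2.29 = 1191.
FS_overturning = M_r/M_o = 1191/460.2 = 2.589.

2.59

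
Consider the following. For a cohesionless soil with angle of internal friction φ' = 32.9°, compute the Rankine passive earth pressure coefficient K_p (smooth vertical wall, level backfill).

3.38

K_p = (1 + sin φ)/(1 − sin φ) = tan²(45° + 32.9°/2) = 3.378.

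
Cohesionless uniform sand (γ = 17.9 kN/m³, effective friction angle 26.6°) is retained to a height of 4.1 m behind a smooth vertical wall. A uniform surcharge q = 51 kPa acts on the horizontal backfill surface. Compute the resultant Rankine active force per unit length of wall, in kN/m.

137 kN/m

K_a = tan²(45° − φ/2) = 0.3814.
Soil triangle: ½ K_a γ H² = 0.5×0.3814×17.9×4.1² = 57.39 kN/m.
Surcharge rectangle: K_a q H = 0.3814×51×4.1 = 79.76 kN/m.
Total = 57.39 + 79.76 = 137.1 kN/m.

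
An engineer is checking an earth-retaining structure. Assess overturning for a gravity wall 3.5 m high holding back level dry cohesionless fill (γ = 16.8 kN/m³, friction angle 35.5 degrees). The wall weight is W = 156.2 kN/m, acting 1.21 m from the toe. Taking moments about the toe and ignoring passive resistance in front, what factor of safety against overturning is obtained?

K_a = tan²(45° − 35.5°/2) = 0.2653.
P_a = ½K_aγH² = 0.5×0.2653×16.8×3.5² = 27.30 kN/m, acting at H/3 = 1.167 m above the base.
Overturning moment M_o = P_a × H/3 = 27.30 × 1.167 = 31.84.
Resisting moment M_r = W × 1.21 = 156.2 × 1.21 = 189.0.
FS_overturning = M_r/M_o = 189.0/31.84 = 5.935.

5.94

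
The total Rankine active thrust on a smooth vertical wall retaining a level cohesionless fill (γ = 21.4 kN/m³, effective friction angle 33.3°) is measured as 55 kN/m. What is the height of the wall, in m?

K_a = 0.2911. P_a = ½ K_a γ H² ⇒ H = √(2P_a/(K_a γ)).
H = √(2×55/(0.2911×21.4)) = 4.202 m.

4.20 m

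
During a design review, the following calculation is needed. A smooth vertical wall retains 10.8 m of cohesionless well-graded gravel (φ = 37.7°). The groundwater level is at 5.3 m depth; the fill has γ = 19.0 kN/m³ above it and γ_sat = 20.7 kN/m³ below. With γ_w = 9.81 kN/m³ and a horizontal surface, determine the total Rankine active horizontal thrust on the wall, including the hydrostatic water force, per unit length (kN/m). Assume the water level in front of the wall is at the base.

386 kN/m

K_a = tan²(45° − φ/2) = 0.2411.
γ' = 20.7 − 9.81 = 10.89 kN/m³. Depth below WT = 5.5 m.
σ'_h at WT = K_a γ d_w = 24.27 kPa; at base = 24.27 + K_a γ' × 5.5 = 38.71 kPa.
P₁ (0–5.3 m) = ½×24.27×5.3 = 64.33. P₂ (5.3–10.8 m) = ½(24.27+38.71)×5.5 = 173.2.
P_w = ½ γ_w h₂² = 0.5×9.81×5.5² = 148.4. Total = 64.33+173.2+148.4 = 385.9 kN/m.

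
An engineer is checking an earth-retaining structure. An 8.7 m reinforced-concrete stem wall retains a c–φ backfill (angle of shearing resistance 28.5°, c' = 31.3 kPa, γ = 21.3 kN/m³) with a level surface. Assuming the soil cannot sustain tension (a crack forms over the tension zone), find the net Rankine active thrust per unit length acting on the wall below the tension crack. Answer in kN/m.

K_a = 0.3540; √K_a = 0.5949.
Tension-crack depth z_c = 2c/(γ√K_a) = 2×31.3/(21.3×0.5949) = 4.940 m.
σ_a at base = K_a γ H − 2c√K_a = 0.3540×21.3×8.7 − 2×31.3×0.5949 = 28.35 kPa.
P_a = ½ × 28.35 × (H − z_c) = 0.5×28.35×3.760 = 53.29 kN/m.

53.3 kN/m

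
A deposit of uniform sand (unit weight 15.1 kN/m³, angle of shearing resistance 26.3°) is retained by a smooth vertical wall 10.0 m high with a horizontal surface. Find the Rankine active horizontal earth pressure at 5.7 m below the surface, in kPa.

33.2 kPa

K_a = (1 − sin φ)/(1 + sin φ) = 0.3859.
σ_h = K_a γ z = 0.3859 × 15.1 × 5.7 = 33.22 kPa.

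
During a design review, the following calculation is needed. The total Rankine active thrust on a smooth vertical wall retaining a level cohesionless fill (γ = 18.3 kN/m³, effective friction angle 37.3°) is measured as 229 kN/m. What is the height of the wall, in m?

K_a = 0.2453. P_a = ½ K_a γ H² ⇒ H = √(2P_a/(K_a γ)).
H = √(2×229/(0.2453×18.3)) = 10.10 m.

10.1 m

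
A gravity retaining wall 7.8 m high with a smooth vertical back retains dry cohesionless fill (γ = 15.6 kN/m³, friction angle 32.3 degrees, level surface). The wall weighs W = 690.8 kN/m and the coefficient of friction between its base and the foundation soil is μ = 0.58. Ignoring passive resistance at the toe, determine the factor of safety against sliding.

2.78

K_a = tan²(45° − 32.3°/2) = 0.3035.
P_a = ½K_aγH² = 0.5×0.3035×15.6×7.8² = 144.0 kN/m, acting at H/3 = 2.600 m above the base.
FS_sliding = μW / P_a = 0.58×690.8 / 144.0 = 2.782.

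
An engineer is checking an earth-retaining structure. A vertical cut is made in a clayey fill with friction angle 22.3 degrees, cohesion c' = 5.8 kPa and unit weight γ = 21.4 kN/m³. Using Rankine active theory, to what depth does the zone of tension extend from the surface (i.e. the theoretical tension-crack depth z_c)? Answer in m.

K_a = tan²(45° − 22.3°/2) = 0.4498; √K_a = 0.6707.
The active pressure is zero where K_a γ z = 2c√K_a, so z_c = 2c/(γ√K_a) = 2×5.8/(21.4×0.6707) = 0.8082 m.

0.808 m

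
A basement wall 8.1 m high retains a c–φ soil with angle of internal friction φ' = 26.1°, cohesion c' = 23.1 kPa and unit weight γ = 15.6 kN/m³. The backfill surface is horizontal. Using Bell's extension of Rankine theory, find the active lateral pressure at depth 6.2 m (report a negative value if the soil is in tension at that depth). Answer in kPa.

K_a = (1 − sin φ)/(1 + sin φ) = 0.3889.
σ_a = K_a γ z − 2c√K_a = 0.3889×15.6×6.2 − 2×23.1×0.6237 = 8.806 kPa.

8.81 kPa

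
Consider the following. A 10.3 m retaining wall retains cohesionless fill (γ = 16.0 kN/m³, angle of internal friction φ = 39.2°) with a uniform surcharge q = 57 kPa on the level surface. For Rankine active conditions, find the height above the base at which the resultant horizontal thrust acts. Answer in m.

K_a = 0.2255.
Triangular part P₁ = ½K_aγH² = 191.4 at H/3 = 3.433 m; rectangular part P₂ = K_a q H = 132.4 at H/2 = 5.150 m.
ȳ = (P₁·3.433 + P₂·5.150)/(P₁+P₂) = 4.135 m.

4.14 m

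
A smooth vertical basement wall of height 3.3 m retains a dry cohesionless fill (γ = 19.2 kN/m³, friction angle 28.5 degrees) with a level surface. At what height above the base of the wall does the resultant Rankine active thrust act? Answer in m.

K_a = 0.3540.
The pressure distribution is triangular, so the resultant acts at H/3 above the base = 3.3/3 = 1.100 m.

1.10 m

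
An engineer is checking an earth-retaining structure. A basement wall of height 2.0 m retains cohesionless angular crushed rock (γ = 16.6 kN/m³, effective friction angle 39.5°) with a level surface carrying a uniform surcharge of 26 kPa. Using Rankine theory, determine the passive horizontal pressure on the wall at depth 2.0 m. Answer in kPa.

K_p = (1 + sin φ)/(1 − sin φ) = 4.496.
σ_v = γz + q = 16.6 × 2.0 + 26 = 59.20 kPa.
σ_h = K_p σ_v = 4.496 × 59.20 = 266.1 kPa.

266 kPa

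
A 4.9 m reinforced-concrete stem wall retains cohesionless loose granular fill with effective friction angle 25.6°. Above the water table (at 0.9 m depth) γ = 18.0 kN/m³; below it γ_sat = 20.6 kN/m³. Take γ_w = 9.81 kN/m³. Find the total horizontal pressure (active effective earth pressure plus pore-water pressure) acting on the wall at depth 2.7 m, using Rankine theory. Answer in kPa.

K_a = (1 − sin φ)/(1 + sin φ) = 0.3966.
γ' = 20.6 − 9.81 = 10.79 kN/m³.
Effective vertical stress at 2.7 m: σ'_v = 18.0×0.9 + 10.79×1.80 = 35.62 kPa.
σ'_h = K_a σ'_v = 0.3966 × 35.62 = 14.13 kPa; u = γ_w × 1.80 = 17.66 kPa.
Total σ_h = 14.13 + 17.66 = 31.78 kPa.

31.8 kPa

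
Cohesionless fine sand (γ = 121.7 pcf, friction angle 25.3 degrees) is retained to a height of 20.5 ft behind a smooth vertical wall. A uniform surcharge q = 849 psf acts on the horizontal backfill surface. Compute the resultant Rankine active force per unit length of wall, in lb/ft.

K_a = tan²(45° − φ/2) = 0.4012.
Soil triangle: ½ K_a γ H² = 0.5×0.4012×121.7×20.5² = 10260 lb/ft.
Surcharge rectangle: K_a q H = 0.4012×849×20.5 = 6983 lb/ft.
Total = 10260 + 6983 = 17240 lb/ft.

17200 lb/ft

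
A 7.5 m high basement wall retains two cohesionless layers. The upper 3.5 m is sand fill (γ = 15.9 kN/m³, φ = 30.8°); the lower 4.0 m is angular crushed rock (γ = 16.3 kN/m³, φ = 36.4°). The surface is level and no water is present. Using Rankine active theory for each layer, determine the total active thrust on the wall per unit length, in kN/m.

K_a1 = tan²(45°−30.8°/2) = 0.3227; K_a2 = tan²(45°−36.4°/2) = 0.2552.
Layer 1: σ at base = K_a1 γ₁ h₁ = 17.96 kPa; P₁ = ½×17.96×3.5 = 31.43.
Layer 2: σ_v at top = γ₁h₁ = 55.65; σ_h top = K_a2×55.65 = 14.20; σ_h base = K_a2×(55.65+16.3×4.0) = 30.84.
P₂ = ½(14.20+30.84)×4.0 = 90.07. Total P_a = 31.43+90.07 = 121.5 kN/m.

122 kN/m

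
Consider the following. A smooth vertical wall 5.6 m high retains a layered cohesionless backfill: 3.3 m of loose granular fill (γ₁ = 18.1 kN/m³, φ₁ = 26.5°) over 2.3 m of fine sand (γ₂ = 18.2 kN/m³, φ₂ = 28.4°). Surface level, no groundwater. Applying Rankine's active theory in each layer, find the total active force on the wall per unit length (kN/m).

104 kN/m

K_a1 = tan²(45°−26.5°/2) = 0.3829; K_a2 = tan²(45°−28.4°/2) = 0.3554.
Layer 1: σ at base = K_a1 γ₁ h₁ = 22.87 kPa; P₁ = ½×22.87×3.3 = 37.74.
Layer 2: σ_v at top = γ₁h₁ = 59.73; σ_h top = K_a2×59.73 = 21.23; σ_h base = K_a2×(59.73+18.2×2.3) = 36.10.
P₂ = ½(21.23+36.10)×2.3 = 65.93. Total P_a = 37.74+65.93 = 103.7 kN/m.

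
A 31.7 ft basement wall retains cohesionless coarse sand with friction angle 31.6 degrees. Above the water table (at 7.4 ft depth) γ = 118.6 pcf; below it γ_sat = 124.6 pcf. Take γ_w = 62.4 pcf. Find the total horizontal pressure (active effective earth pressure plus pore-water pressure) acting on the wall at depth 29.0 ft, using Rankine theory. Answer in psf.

2040 psf

K_a = (1 − sin φ)/(1 + sin φ) = 0.3123.
γ' = 124.6 − 62.4 = 62.20 pcf.
Effective vertical stress at 29.0 ft: σ'_v = 118.6×7.4 + 62.20×21.6 = 2221 psf.
σ'_h = K_a σ'_v = 0.3123 × 2221 = 693.8 psf; u = γ_w × 21.6 = 1348 psf.
Total σ_h = 693.8 + 1348 = 2042 psf.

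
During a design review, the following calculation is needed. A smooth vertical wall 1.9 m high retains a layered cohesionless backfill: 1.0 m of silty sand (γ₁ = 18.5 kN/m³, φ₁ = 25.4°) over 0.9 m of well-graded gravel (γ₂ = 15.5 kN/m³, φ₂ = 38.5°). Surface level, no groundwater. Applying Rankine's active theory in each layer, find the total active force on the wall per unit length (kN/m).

9.03 kN/m

K_a1 = tan²(45°−25.4°/2) = 0.3996; K_a2 = tan²(45°−38.5°/2) = 0.2327.
Layer 1: σ at base = K_a1 γ₁ h₁ = 7.393 kPa; P₁ = ½×7.393×1.0 = 3.697.
Layer 2: σ_v at top = γ₁h₁ = 18.50; σ_h top = K_a2×18.50 = 4.304; σ_h base = K_a2×(18.50+15.5×0.9) = 7.550.
P₂ = ½(4.304+7.550)×0.9 = 5.334. Total P_a = 3.697+5.334 = 9.031 kN/m.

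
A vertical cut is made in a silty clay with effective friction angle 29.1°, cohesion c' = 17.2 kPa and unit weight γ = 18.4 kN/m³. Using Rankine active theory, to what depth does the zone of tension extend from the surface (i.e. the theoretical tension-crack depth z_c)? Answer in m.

K_a = tan²(45° − 29.1°/2) = 0.3456; √K_a = 0.5879.
The active pressure is zero where K_a γ z = 2c√K_a, so z_c = 2c/(γ√K_a) = 2×17.2/(18.4×0.5879) = 3.180 m.

3.18 m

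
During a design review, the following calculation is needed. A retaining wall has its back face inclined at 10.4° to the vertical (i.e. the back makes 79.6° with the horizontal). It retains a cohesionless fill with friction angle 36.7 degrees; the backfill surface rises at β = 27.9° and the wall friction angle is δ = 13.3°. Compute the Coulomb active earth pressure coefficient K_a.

K_a = sin²(α+φ) / [sin²α · sin(α−δ) · (1 + √{sin(φ+δ)sin(φ−β) / (sin(α−δ)sin(α+β))})²].
With α = 79.6°, φ = 36.7°, δ = 13.3°, β = 27.9°: K_a = 0.4860.

0.486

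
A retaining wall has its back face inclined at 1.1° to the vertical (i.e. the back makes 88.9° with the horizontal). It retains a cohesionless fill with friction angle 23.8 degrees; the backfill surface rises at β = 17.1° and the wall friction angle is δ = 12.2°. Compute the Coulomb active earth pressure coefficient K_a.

0.542

K_a = sin²(α+φ) / [sin²α · sin(α−δ) · (1 + √{sin(φ+δ)sin(φ−β) / (sin(α−δ)sin(α+β))})²].
With α = 88.9°, φ = 23.8°, δ = 12.2°, β = 17.1°: K_a = 0.5418.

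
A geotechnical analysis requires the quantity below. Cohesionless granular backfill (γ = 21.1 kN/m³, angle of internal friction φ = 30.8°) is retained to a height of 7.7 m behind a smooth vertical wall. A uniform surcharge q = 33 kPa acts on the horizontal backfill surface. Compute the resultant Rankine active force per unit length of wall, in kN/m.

284 kN/m

K_a = tan²(45° − φ/2) = 0.3227.
Soil triangle: ½ K_a γ H² = 0.5×0.3227×21.1×7.7² = 201.9 kN/m.
Surcharge rectangle: K_a q H = 0.3227×33×7.7 = 82.00 kN/m.
Total = 201.9 + 82.00 = 283.9 kN/m.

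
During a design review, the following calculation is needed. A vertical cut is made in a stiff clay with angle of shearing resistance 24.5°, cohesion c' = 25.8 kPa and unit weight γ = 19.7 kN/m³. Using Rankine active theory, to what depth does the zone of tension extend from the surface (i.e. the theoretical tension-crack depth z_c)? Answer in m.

4.07 m

K_a = tan²(45° − 24.5°/2) = 0.4137; √K_a = 0.6432.
The active pressure is zero where K_a γ z = 2c√K_a, so z_c = 2c/(γ√K_a) = 2×25.8/(19.7×0.6432) = 4.072 m.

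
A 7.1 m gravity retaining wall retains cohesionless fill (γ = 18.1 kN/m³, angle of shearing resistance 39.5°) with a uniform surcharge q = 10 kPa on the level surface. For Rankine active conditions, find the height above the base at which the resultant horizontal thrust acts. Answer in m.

K_a = 0.2224.
Triangular part P₁ = ½K_aγH² = 101.5 at H/3 = 2.367 m; rectangular part P₂ = K_a q H = 15.79 at H/2 = 3.550 m.
ȳ = (P₁·2.367 + P₂·3.550)/(P₁+P₂) = 2.526 m.

2.53 m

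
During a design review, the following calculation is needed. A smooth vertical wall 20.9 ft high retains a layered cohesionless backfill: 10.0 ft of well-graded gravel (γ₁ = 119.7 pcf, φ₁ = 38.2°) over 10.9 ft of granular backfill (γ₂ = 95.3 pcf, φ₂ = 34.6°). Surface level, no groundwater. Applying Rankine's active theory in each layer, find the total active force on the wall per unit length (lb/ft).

K_a1 = tan²(45°−38.2°/2) = 0.2358; K_a2 = tan²(45°−34.6°/2) = 0.2756.
Layer 1: σ at base = K_a1 γ₁ h₁ = 282.2 psf; P₁ = ½×282.2×10.0 = 1411.
Layer 2: σ_v at top = γ₁h₁ = 1197; σ_h top = K_a2×1197 = 329.9; σ_h base = K_a2×(1197+95.3×10.9) = 616.3.
P₂ = ½(329.9+616.3)×10.9 = 5157. Total P_a = 1411+5157 = 6568 lb/ft.

6570 lb/ft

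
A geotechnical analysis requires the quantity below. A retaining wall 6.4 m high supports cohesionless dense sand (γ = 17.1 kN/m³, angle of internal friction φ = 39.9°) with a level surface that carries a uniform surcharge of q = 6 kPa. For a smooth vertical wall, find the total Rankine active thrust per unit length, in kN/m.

K_a = tan²(45° − φ/2) = 0.2184.
Soil triangle: ½ K_a γ H² = 0.5×0.2184×17.1×6.4² = 76.50 kN/m.
Surcharge rectangle: K_a q H = 0.2184×6×6.4 = 8.388 kN/m.
Total = 76.50 + 8.388 = 84.89 kN/m.

84.9 kN/m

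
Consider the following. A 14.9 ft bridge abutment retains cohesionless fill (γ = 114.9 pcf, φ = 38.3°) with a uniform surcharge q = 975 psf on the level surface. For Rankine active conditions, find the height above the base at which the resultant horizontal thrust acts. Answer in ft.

K_a = 0.2347.
Triangular part P₁ = ½K_aγH² = 2994 at H/3 = 4.967 ft; rectangular part P₂ = K_a q H = 3410 at H/2 = 7.450 ft.
ȳ = (P₁·4.967 + P₂·7.450)/(P₁+P₂) = 6.289 ft.

6.29 ft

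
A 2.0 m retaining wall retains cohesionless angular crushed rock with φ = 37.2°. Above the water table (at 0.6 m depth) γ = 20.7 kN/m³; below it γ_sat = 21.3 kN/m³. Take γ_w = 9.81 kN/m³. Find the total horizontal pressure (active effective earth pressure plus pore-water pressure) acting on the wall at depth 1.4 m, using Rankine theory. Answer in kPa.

K_a = (1 − sin φ)/(1 + sin φ) = 0.2464.
γ' = 21.3 − 9.81 = 11.49 kN/m³.
Effective vertical stress at 1.4 m: σ'_v = 20.7×0.6 + 11.49×0.800 = 21.61 kPa.
σ'_h = K_a σ'_v = 0.2464 × 21.61 = 5.326 kPa; u = γ_w × 0.800 = 7.848 kPa.
Total σ_h = 5.326 + 7.848 = 13.17 kPa.

13.2 kPa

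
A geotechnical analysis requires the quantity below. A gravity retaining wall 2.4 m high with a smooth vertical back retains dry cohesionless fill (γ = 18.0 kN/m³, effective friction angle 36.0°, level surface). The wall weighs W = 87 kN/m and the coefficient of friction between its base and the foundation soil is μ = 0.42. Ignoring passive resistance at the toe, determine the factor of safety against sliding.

K_a = tan²(45° − 36.0°/2) = 0.2596.
P_a = ½K_aγH² = 0.5×0.2596×18.0×2.4² = 13.46 kN/m, acting at H/3 = 0.8000 m above the base.
FS_sliding = μW / P_a = 0.42×87 / 13.46 = 2.715.

2.72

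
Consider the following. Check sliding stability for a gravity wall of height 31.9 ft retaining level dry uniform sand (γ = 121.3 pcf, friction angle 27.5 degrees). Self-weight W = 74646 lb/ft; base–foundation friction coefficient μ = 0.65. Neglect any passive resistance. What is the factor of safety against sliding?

2.13

K_a = tan²(45° − 27.5°/2) = 0.3682.
P_a = ½K_aγH² = 0.5×0.3682×121.3×31.9² = 22730 lb/ft, acting at H/3 = 10.63 ft above the base.
FS_sliding = μW / P_a = 0.65×74646 / 22730 = 2.135.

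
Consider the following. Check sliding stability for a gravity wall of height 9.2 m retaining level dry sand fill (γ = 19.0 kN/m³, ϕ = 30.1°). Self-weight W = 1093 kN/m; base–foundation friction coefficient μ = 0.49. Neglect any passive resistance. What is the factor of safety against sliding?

2.01

K_a = tan²(45° − 30.1°/2) = 0.3320.
P_a = ½K_aγH² = 0.5×0.3320×19.0×9.2² = 266.9 kN/m, acting at H/3 = 3.067 m above the base.
FS_sliding = μW / P_a = 0.49×1093 / 266.9 = 2.006.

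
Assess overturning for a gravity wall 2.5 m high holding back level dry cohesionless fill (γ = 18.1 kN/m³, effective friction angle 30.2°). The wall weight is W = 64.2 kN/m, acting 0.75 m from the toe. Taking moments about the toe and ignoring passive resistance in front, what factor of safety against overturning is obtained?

3.09

K_a = tan²(45° − 30.2°/2) = 0.3307.
P_a = ½K_aγH² = 0.5×0.3307×18.1×2.5² = 18.70 kN/m, acting at H/3 = 0.8333 m above the base.
Overturning moment M_o = P_a × H/3 = 18.70 × 0.8333 = 15.59.
Resisting moment M_r = W × 0.75 = 64.2 × 0.75 = 48.15.
FS_overturning = M_r/M_o = 48.15/15.59 = 3.089.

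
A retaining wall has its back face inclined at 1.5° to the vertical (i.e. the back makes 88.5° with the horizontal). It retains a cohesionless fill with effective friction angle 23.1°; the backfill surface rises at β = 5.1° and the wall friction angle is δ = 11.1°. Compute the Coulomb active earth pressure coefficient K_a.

K_a = sin²(α+φ) / [sin²α · sin(α−δ) · (1 + √{sin(φ+δ)sin(φ−β) / (sin(α−δ)sin(α+β))})²].
With α = 88.5°, φ = 23.1°, δ = 11.1°, β = 5.1°: K_a = 0.4382.

0.438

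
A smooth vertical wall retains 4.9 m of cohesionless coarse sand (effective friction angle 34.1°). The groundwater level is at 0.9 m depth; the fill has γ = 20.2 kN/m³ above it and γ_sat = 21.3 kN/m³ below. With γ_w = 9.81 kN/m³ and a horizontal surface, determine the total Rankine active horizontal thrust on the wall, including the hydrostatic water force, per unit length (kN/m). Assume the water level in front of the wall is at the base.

K_a = tan²(45° − φ/2) = 0.2815.
γ' = 21.3 − 9.81 = 11.49 kN/m³. Depth below WT = 4.0 m.
σ'_h at WT = K_a γ d_w = 5.118 kPa; at base = 5.118 + K_a γ' × 4.0 = 18.06 kPa.
P₁ (0–0.9 m) = ½×5.118×0.9 = 2.303. P₂ (0.9–4.9 m) = ½(5.118+18.06)×4.0 = 46.35.
P_w = ½ γ_w h₂² = 0.5×9.81×4.0² = 78.48. Total = 2.303+46.35+78.48 = 127.1 kN/m.

127 kN/m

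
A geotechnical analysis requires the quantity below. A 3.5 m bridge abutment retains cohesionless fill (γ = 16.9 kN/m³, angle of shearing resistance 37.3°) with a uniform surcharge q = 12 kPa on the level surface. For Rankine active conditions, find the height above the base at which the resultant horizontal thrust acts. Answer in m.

1.34 m

K_a = 0.2453.
Triangular part P₁ = ½K_aγH² = 25.40 at H/3 = 1.167 m; rectangular part P₂ = K_a q H = 10.30 at H/2 = 1.750 m.
ȳ = (P₁·1.167 + P₂·1.750)/(P₁+P₂) = 1.335 m.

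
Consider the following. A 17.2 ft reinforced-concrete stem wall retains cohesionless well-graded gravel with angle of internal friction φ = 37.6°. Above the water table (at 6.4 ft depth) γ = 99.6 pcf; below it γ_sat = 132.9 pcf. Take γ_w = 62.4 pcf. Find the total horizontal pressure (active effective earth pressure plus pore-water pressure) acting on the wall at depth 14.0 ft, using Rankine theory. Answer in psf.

758 psf

K_a = (1 − sin φ)/(1 + sin φ) = 0.2421.
γ' = 132.9 − 62.4 = 70.50 pcf.
Effective vertical stress at 14.0 ft: σ'_v = 99.6×6.4 + 70.50×7.60 = 1173 psf.
σ'_h = K_a σ'_v = 0.2421 × 1173 = 284.1 psf; u = γ_w × 7.60 = 474.2 psf.
Total σ_h = 284.1 + 474.2 = 758.3 psf.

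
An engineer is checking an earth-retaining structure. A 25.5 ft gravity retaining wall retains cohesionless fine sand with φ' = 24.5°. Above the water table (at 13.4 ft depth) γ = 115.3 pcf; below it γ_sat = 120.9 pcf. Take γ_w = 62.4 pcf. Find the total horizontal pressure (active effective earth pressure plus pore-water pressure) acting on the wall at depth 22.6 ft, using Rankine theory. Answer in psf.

K_a = (1 − sin φ)/(1 + sin φ) = 0.4137.
γ' = 120.9 − 62.4 = 58.50 pcf.
Effective vertical stress at 22.6 ft: σ'_v = 115.3×13.4 + 58.50×9.20 = 2083 psf.
σ'_h = K_a σ'_v = 0.4137 × 2083 = 861.9 psf; u = γ_w × 9.20 = 574.1 psf.
Total σ_h = 861.9 + 574.1 = 1436 psf.

1440 psf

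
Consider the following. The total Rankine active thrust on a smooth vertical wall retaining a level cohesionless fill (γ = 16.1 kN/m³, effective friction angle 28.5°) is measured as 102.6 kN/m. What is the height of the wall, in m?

K_a = 0.3540. P_a = ½ K_a γ H² ⇒ H = √(2P_a/(K_a γ)).
H = √(2×102.6/(0.3540×16.1)) = 6.001 m.

6.00 m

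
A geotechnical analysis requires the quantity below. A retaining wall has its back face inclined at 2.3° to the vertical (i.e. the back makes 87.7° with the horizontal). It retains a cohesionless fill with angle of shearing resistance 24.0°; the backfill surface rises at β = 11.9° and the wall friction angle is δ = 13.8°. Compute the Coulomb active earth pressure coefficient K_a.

0.481

K_a = sin²(α+φ) / [sin²α · sin(α−δ) · (1 + √{sin(φ+δ)sin(φ−β) / (sin(α−δ)sin(α+β))})²].
With α = 87.7°, φ = 24.0°, δ = 13.8°, β = 11.9°: K_a = 0.4807.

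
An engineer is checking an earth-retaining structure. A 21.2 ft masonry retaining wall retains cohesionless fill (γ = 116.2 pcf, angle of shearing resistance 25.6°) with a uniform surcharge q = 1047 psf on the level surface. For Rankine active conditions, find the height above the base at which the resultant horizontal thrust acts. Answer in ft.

K_a = 0.3966.
Triangular part P₁ = ½K_aγH² = 10360 at H/3 = 7.067 ft; rectangular part P₂ = K_a q H = 8802 at H/2 = 10.60 ft.
ȳ = (P₁·7.067 + P₂·10.60)/(P₁+P₂) = 8.690 ft.

8.69 ft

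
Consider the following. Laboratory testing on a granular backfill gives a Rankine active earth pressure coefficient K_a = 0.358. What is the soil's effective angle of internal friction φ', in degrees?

K_a = tan²(45° − φ/2) ⇒ 45° − φ/2 = arctan(√0.358) = 30.89°.
φ = 2(45° − 30.89°) = 28.21°.

28.2°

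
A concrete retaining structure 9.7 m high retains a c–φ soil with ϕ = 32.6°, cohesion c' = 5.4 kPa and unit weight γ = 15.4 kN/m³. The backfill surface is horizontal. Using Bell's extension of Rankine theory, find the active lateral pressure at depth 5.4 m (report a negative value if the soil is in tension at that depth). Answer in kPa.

K_a = (1 − sin φ)/(1 + sin φ) = 0.2997.
σ_a = K_a γ z − 2c√K_a = 0.2997×15.4×5.4 − 2×5.4×0.5475 = 19.01 kPa.

19.0 kPa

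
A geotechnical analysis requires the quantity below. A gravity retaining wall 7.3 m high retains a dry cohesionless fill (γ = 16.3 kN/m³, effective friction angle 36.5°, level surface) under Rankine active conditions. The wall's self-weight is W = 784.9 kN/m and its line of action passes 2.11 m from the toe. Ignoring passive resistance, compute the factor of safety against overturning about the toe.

K_a = tan²(45° − 36.5°/2) = 0.2541.
P_a = ½K_aγH² = 0.5×0.2541×16.3×7.3² = 110.3 kN/m, acting at H/3 = 2.433 m above the base.
Overturning moment M_o = P_a × H/3 = 110.3 × 2.433 = 268.5.
Resisting moment M_r = W × 2.11 = 784.9 × 2.11 = 1656.
FS_overturning = M_r/M_o = 1656/268.5 = 6.168.

6.17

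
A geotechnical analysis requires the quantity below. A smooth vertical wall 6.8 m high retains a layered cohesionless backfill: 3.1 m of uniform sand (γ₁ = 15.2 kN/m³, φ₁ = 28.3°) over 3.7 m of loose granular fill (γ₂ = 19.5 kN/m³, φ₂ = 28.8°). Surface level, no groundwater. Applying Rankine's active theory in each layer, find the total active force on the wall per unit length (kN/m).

134 kN/m

K_a1 = tan²(45°−28.3°/2) = 0.3568; K_a2 = tan²(45°−28.8°/2) = 0.3498.
Layer 1: σ at base = K_a1 γ₁ h₁ = 16.81 kPa; P₁ = ½×16.81×3.1 = 26.06.
Layer 2: σ_v at top = γ₁h₁ = 47.12; σ_h top = K_a2×47.12 = 16.48; σ_h base = K_a2×(47.12+19.5×3.7) = 41.71.
P₂ = ½(16.48+41.71)×3.7 = 107.7. Total P_a = 26.06+107.7 = 133.7 kN/m.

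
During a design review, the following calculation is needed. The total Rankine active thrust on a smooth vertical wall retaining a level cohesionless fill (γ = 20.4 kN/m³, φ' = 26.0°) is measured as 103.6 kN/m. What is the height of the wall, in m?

5.10 m

K_a = 0.3905. P_a = ½ K_a γ H² ⇒ H = √(2P_a/(K_a γ)).
H = √(2×103.6/(0.3905×20.4)) = 5.100 m.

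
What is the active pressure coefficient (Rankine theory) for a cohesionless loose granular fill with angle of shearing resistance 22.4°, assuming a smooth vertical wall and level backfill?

K_a = tan²(45° − φ/2) = tan²(33.80°) = 0.4482.

0.448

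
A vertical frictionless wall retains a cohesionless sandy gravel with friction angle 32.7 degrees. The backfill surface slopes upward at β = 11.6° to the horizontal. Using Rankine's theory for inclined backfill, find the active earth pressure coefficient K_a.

K_a = cos β · (cos β − √(cos²β − cos²φ)) / (cos β + √(cos²β − cos²φ)).
cos β = 0.9796, cos φ = 0.8415, √(cos²β − cos²φ) = 0.5014.
K_a = 0.9796 × (0.9796 − 0.5014)/(0.9796 + 0.5014) = 0.3163.

0.316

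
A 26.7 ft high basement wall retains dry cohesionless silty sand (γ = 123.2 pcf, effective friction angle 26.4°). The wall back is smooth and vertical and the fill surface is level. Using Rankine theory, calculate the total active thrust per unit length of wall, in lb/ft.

16900 lb/ft

K_a = tan²(45° − φ/2) = 0.3844.
P_a = ½ K_a γ H² = 0.5 × 0.3844 × 123.2 × 26.7² = 16880 lb/ft.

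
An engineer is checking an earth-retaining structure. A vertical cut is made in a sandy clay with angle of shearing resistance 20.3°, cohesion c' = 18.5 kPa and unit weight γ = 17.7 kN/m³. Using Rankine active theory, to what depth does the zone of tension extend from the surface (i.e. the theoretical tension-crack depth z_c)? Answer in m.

3.00 m

K_a = tan²(45° − 20.3°/2) = 0.4849; √K_a = 0.6963.
The active pressure is zero where K_a γ z = 2c√K_a, so z_c = 2c/(γ√K_a) = 2×18.5/(17.7×0.6963) = 3.002 m.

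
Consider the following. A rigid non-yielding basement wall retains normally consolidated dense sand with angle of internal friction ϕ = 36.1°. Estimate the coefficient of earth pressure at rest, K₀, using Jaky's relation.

0.411

K₀ = 1 − sin φ' = 1 − sin 36.1° = 0.4108.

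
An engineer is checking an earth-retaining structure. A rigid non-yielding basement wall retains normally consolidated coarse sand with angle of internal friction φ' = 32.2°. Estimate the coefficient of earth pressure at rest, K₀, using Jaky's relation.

0.467

K₀ = 1 − sin φ' = 1 − sin 32.2° = 0.4671.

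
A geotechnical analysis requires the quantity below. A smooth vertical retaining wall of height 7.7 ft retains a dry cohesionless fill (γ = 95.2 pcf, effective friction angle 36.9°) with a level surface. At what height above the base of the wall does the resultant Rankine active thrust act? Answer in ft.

2.57 ft

K_a = 0.2497.
The pressure distribution is triangular, so the resultant acts at H/3 above the base = 7.7/3 = 2.567 ft.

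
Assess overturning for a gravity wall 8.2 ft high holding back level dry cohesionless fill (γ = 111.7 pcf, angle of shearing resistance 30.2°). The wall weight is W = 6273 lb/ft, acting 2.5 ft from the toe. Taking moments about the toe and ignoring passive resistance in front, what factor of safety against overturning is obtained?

K_a = tan²(45° − 30.2°/2) = 0.3307.
P_a = ½K_aγH² = 0.5×0.3307×111.7×8.2² = 1242 lb/ft, acting at H/3 = 2.733 ft above the base.
Overturning moment M_o = P_a × H/3 = 1242 × 2.733 = 3394.
Resisting moment M_r = W × 2.5 = 6273 × 2.5 = 15680.
FS_overturning = M_r/M_o = 15680/3394 = 4.621.

4.62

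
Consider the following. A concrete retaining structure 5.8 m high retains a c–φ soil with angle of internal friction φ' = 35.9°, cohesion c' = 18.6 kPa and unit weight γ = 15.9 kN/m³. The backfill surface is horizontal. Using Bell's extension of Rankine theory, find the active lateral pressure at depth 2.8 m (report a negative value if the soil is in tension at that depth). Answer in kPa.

K_a = (1 − sin φ)/(1 + sin φ) = 0.2607.
σ_a = K_a γ z − 2c√K_a = 0.2607×15.9×2.8 − 2×18.6×0.5106 = -7.387 kPa.

-7.39 kPa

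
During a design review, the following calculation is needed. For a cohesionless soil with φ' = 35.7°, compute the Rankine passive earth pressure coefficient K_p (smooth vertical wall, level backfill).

3.80

K_p = (1 + sin φ)/(1 − sin φ) = tan²(45° + 35.7°/2) = 3.802.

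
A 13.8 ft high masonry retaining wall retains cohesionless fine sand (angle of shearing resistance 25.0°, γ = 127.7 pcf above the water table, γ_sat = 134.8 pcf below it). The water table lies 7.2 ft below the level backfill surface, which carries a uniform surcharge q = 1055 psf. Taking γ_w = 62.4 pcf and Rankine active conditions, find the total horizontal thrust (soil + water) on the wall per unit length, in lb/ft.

11700 lb/ft

K_a = tan²(45° − φ/2) = 0.4059.
γ' = 134.8 − 62.4 = 72.40 pcf. h₂ = H − d_w = 6.6 ft.
σ'_h: at surface K_a·q = 428.2; at WT K_a(q+γd_w) = 801.3; at base K_a(q+γd_w+γ'h₂) = 995.3 psf.
P₁ = ½(428.2+801.3)×7.2 = 4426; P₂ = ½(801.3+995.3)×6.6 = 5929; P_w = ½γ_w h₂² = 1359.
Total = 4426+5929+1359 = 11710 lb/ft.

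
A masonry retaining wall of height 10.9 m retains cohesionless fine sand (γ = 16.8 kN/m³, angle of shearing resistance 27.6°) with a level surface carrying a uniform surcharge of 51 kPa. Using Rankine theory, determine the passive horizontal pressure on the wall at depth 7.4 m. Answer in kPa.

478 kPa

K_p = (1 + sin φ)/(1 − sin φ) = 2.726.
σ_v = γz + q = 16.8 × 7.4 + 51 = 175.3 kPa.
σ_h = K_p σ_v = 2.726 × 175.3 = 478.0 kPa.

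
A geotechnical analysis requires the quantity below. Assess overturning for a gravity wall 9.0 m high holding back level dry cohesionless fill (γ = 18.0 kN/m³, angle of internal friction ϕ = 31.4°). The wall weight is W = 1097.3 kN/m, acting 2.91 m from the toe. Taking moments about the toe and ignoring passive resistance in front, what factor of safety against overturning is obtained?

4.64

K_a = tan²(45° − 31.4°/2) = 0.3149.
P_a = ½K_aγH² = 0.5×0.3149×18.0×9.0² = 229.6 kN/m, acting at H/3 = 3.000 m above the base.
Overturning moment M_o = P_a × H/3 = 229.6 × 3.000 = 688.7.
Resisting moment M_r = W × 2.91 = 1097.3 × 2.91 = 3193.
FS_overturning = M_r/M_o = 3193/688.7 = 4.636.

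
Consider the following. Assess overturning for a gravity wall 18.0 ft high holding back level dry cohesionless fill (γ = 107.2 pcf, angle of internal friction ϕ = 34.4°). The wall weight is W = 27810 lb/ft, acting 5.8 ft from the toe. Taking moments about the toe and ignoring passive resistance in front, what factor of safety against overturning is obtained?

5.57

K_a = tan²(45° − 34.4°/2) = 0.2780.
P_a = ½K_aγH² = 0.5×0.2780×107.2×18.0² = 4828 lb/ft, acting at H/3 = 6.000 ft above the base.
Overturning moment M_o = P_a × H/3 = 4828 × 6.000 = 28970.
Resisting moment M_r = W × 5.8 = 27810 × 5.8 = 161300.
FS_overturning = M_r/M_o = 161300/28970 = 5.569.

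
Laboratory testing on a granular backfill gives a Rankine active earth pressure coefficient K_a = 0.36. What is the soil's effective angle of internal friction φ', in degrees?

28.1°

K_a = tan²(45° − φ/2) ⇒ 45° − φ/2 = arctan(√0.36) = 30.96°.
φ = 2(45° − 30.96°) = 28.07°.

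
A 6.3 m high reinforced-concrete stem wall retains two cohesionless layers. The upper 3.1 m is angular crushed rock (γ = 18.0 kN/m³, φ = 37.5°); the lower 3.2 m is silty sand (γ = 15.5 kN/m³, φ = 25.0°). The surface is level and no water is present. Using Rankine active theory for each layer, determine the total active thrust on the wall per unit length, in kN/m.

K_a1 = tan²(45°−37.5°/2) = 0.2432; K_a2 = tan²(45°−25.0°/2) = 0.4059.
Layer 1: σ at base = K_a1 γ₁ h₁ = 13.57 kPa; P₁ = ½×13.57×3.1 = 21.03.
Layer 2: σ_v at top = γ₁h₁ = 55.80; σ_h top = K_a2×55.80 = 22.65; σ_h base = K_a2×(55.80+15.5×3.2) = 42.78.
P₂ = ½(22.65+42.78)×3.2 = 104.7. Total P_a = 21.03+104.7 = 125.7 kN/m.

126 kN/m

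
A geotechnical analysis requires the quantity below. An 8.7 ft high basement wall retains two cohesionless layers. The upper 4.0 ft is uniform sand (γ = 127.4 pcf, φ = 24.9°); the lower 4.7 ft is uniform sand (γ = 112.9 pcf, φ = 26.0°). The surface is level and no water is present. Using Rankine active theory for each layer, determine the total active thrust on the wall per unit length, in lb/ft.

1840 lb/ft

K_a1 = tan²(45°−24.9°/2) = 0.4074; K_a2 = tan²(45°−26.0°/2) = 0.3905.
Layer 1: σ at base = K_a1 γ₁ h₁ = 207.6 psf; P₁ = ½×207.6×4.0 = 415.2.
Layer 2: σ_v at top = γ₁h₁ = 509.6; σ_h top = K_a2×509.6 = 199.0; σ_h base = K_a2×(509.6+112.9×4.7) = 406.2.
P₂ = ½(199.0+406.2)×4.7 = 1422. Total P_a = 415.2+1422 = 1837 lb/ft.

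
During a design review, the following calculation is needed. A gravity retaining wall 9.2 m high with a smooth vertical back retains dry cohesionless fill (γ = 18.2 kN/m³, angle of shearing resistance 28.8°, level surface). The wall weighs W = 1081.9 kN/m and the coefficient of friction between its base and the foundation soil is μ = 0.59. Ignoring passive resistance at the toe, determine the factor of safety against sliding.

K_a = tan²(45° − 28.8°/2) = 0.3498.
P_a = ½K_aγH² = 0.5×0.3498×18.2×9.2² = 269.4 kN/m, acting at H/3 = 3.067 m above the base.
FS_sliding = μW / P_a = 0.59×1081.9 / 269.4 = 2.370.

2.37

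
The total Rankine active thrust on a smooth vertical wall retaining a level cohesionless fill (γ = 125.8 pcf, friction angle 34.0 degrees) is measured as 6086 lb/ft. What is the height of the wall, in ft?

K_a = 0.2827. P_a = ½ K_a γ H² ⇒ H = √(2P_a/(K_a γ)).
H = √(2×6086/(0.2827×125.8)) = 18.50 ft.

18.5 ft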